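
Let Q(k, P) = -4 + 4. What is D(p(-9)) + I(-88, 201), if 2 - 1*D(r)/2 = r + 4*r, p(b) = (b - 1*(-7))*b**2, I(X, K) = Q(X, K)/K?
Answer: 1624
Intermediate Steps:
Q(k, P) = 0
I(X, K) = 0 (I(X, K) = 0/K = 0)
p(b) = b**2*(7 + b) (p(b) = (b + 7)*b**2 = (7 + b)*b**2 = b**2*(7 + b))
D(r) = 4 - 10*r (D(r) = 4 - 2*(r + 4*r) = 4 - 10*r)
D(p(-9)) + I(-88, 201) = (4 - 10*(-9)**2*(7 - 9)) + 0 = (4 - 810*(-2)) + 0 = (4 - 10*(-162)) + 0 = (4 + 1620) + 0 = 1624 + 0 = 1624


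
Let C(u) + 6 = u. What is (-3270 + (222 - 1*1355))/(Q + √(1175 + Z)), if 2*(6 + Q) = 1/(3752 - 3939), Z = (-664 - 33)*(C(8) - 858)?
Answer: -3696890890/83613811907 - 1847622084*√66423/83613811907 ≈ -5.7392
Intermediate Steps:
C(u) = -6 + u
Z = 596632 (Z = (-664 - 33)*((-6 + 8) - 858) = -697*(2 - 858) = -697*(-856) = 596632)
Q = -2245/374 (Q = -6 + 1/(2*(3752 - 3939)) = -6 + (½)/(-187) = -6 + (½)*(-1/187) = -6 - 1/374 = -2245/374 ≈ -6.0027)
(-3270 + (222 - 1*1355))/(Q + √(1175 + Z)) = (-3270 + (222 - 1*1355))/(-2245/374 + √(1175 + 596632)) = (-3270 + (222 - 1355))/(-2245/374 + √597807) = (-3270 - 1133)/(-2245/374 + 3*√66423) = -4403/(-2245/374 + 3*√66423)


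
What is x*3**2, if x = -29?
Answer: -261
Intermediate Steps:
x*3**2 = -29*3**2 = -29*9 = -261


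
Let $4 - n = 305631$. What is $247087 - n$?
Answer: $552714$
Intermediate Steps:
$n = -305627$ ($n = 4 - 305631 = -305627$)
$247087 - n = 247087 - -305627 = 247087 + 305627 = 552714$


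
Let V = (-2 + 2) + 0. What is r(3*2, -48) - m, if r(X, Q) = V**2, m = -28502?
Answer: 28502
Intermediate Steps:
V = 0 (V = 0 + 0 = 0)
r(X, Q) = 0 (r(X, Q) = 0**2 = 0)
r(3*2, -48) - m = 0 - 1*(-28502) = 0 + 28502 = 28502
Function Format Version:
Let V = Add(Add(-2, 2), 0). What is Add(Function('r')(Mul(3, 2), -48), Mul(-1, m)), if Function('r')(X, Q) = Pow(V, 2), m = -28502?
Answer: 28502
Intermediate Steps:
V = 0 (V = Add(0, 0) = 0)
Function('r')(X, Q) = 0 (Function('r')(X, Q) = Pow(0, 2) = 0)
Add(Function('r')(Mul(3, 2), -48), Mul(-1, m)) = Add(0, Mul(-1, -28502)) = Add(0, 28502) = 28502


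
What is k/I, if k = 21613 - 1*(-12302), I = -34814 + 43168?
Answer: 33915/8354 ≈ 4.0597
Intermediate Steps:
I = 8354
k = 33915 (k = 21613 + 12302 = 33915)
k/I = 33915/8354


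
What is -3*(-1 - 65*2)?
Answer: 393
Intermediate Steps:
-3*(-1 - 65*2) = -3*(-1 - 130) = -3*(-131) = 393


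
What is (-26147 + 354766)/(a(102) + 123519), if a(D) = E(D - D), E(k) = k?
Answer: 328619/123519 ≈ 2.6605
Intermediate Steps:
a(D) = 0 (a(D) = D - D = 0)
(-26147 + 354766)/(a(102) + 123519) = (-26147 + 354766)/(0 + 123519) = 328619/123519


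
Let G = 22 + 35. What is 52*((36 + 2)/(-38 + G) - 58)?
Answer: -2912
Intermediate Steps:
G = 57
52*((36 + 2)/(-38 + G) - 58) = 52*((36 + 2)/(-38 + 57) - 58) = 52*(38/19 - 58) = 52*(38*(1/19) - 58) = 52*(2 - 58) = 52*(-56) = -2912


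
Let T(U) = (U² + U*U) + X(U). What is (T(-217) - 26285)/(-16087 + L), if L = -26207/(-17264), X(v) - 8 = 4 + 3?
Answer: -390787904/92566587 ≈ -4.2217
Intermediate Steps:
X(v) = 15 (X(v) = 8 + (4 + 3) = 8 + 7 = 15)
L = 26207/17264 (L = -26207*(-1/17264) = 26207/17264 ≈ 1.5180)
T(U) = 15 + 2*U² (T(U) = (U² + U*U) + 15 = (U² + U²) + 15 = 2*U² + 15 = 15 + 2*U²)
(T(-217) - 26285)/(-16087 + L) = ((15 + 2*(-217)²) - 26285)/(-16087 + 26207/17264) = ((15 + 2*47089) - 26285)/(-277699761/17264) = ((15 + 94178) - 26285)*(-17264/277699761) = (94193 - 26285)*(-17264/277699761) = 67908*(-17264/277699761) = -390787904/92566587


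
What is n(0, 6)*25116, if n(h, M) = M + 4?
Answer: 251160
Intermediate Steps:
n(h, M) = 4 + M
n(0, 6)*25116 = (4 + 6)*25116 = 10*25116 = 251160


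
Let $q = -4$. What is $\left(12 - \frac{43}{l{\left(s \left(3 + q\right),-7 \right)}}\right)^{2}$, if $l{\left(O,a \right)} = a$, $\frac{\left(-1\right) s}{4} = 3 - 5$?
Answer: $\frac{16129}{49} \approx 329.16$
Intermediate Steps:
$s = 8$ ($s = - 4 \left(3 - 5\right) = \left(-4\right) \left(-2\right) = 8$)
$\left(12 - \frac{43}{l{\left(s \left(3 + q\right),-7 \right)}}\right)^{2} = \left(12 - \frac{43}{-7}\right)^{2} = \left(12 - - \frac{43}{7}\right)^{2} = \left(12 + \frac{43}{7}\right)^{2} = \left(\frac{127}{7}\right)^{2} = \frac{16129}{49}$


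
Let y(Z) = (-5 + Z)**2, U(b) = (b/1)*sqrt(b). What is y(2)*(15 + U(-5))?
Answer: 135 - 45*I*sqrt(5) ≈ 135.0 - 100.62*I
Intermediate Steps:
U(b) = b**(3/2) (U(b) = (b*1)*sqrt(b) = b*sqrt(b) = b**(3/2))
y(2)*(15 + U(-5)) = (-5 + 2)**2*(15 + (-5)**(3/2)) = (-3)**2*(15 - 5*I*sqrt(5)) = 9*(15 - 5*I*sqrt(5)) = 135 - 45*I*sqrt(5)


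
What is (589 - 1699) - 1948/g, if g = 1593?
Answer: -1770178/1593 ≈ -1111.2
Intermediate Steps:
(589 - 1699) - 1948/g = (589 - 1699) - 1948/1593 = -1110 - 1948*1/1593 = -1110 - 1948/1593 = -1770178/1593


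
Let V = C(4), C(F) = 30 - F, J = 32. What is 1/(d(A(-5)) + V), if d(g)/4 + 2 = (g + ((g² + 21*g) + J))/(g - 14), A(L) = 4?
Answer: -5/182 ≈ -0.027473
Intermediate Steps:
V = 26 (V = 30 - 1*4 = 30 - 4 = 26)
d(g) = -8 + 4*(32 + g² + 22*g)/(-14 + g) (d(g) = -8 + 4*((g + ((g² + 21*g) + 32))/(g - 14)) = -8 + 4*((g + (32 + g² + 21*g))/(-14 + g)) = -8 + 4*((32 + g² + 22*g)/(-14 + g)) = -8 + 4*(32 + g² + 22*g)/(-14 + g))
1/(d(A(-5)) + V) = 1/(4*(60 + 4² + 20*4)/(-14 + 4) + 26) = 1/(4*(60 + 16 + 80)/(-10) + 26) = 1/(4*(-⅒)*156 + 26) = 1/(-312/5 + 26) = 1/(-182/5) = -5/182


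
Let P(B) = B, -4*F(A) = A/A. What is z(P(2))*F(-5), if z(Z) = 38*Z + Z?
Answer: -39/2 ≈ -19.500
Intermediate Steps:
F(A) = -¼ (F(A) = -A/(4*A) = -¼*1 = -¼)
z(Z) = 39*Z
z(P(2))*F(-5) = (39*2)*(-¼) = 78*(-¼) = -39/2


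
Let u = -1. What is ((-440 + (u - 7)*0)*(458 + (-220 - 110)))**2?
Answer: 3171942400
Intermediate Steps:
((-440 + (u - 7)*0)*(458 + (-220 - 110)))**2 = ((-440 + (-1 - 7)*0)*(458 + (-220 - 110)))**2 = ((-440 - 8*0)*(458 - 330))**2 = ((-440 + 0)*128)**2 = (-440*128)**2 = (-56320)**2 = 3171942400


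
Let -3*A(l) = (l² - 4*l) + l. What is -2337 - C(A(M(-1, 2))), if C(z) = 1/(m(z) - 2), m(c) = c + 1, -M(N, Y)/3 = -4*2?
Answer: -394952/169 ≈ -2337.0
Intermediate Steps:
M(N, Y) = 24 (M(N, Y) = -(-12)*2 = -3*(-8) = 24)
m(c) = 1 + c
A(l) = l - l²/3 (A(l) = -((l² - 4*l) + l)/3 = -(l² - 3*l)/3 = l - l²/3)
C(z) = 1/(-1 + z) (C(z) = 1/((1 + z) - 2) = 1/(-1 + z))
-2337 - C(A(M(-1, 2))) = -2337 - 1/(-1 + (⅓)*24*(3 - 1*24)) = -2337 - 1/(-1 + (⅓)*24*(3 - 24)) = -2337 - 1/(-1 + (⅓)*24*(-21)) = -2337 - 1/(-1 - 168) = -2337 - 1/(-169) = -2337 - 1*(-1/169) = -2337 + 1/169 = -394952/169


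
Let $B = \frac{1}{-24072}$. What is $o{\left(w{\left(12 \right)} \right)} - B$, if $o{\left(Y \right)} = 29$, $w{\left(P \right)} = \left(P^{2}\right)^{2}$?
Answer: $\frac{698089}{24072} \approx 29.0$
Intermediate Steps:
$w{\left(P \right)} = P^{4}$
$B = - \frac{1}{24072} \approx -4.1542 \cdot 10^{-5}$
$o{\left(w{\left(12 \right)} \right)} - B = 29 - - \frac{1}{24072} = 29 + \frac{1}{24072} = \frac{698089}{24072}$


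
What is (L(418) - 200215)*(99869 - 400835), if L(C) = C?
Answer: 60132103902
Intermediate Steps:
(L(418) - 200215)*(99869 - 400835) = (418 - 200215)*(99869 - 400835) = -199797*(-300966) = 60132103902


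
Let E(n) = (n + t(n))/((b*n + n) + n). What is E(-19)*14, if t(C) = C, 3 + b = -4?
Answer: -28/5 ≈ -5.6000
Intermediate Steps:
b = -7 (b = -3 - 4 = -7)
E(n) = -⅖ (E(n) = (n + n)/((-7*n + n) + n) = (2*n)/(-6*n + n) = (2*n)/((-5*n)) = (2*n)*(-1/(5*n)) = -⅖)
E(-19)*14 = -⅖*14 = -28/5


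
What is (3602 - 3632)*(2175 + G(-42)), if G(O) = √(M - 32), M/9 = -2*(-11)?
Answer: -65250 - 30*√166 ≈ -65637.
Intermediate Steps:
M = 198 (M = 9*(-2*(-11)) = 9*22 = 198)
G(O) = √166 (G(O) = √(198 - 32) = √166)
(3602 - 3632)*(2175 + G(-42)) = (3602 - 3632)*(2175 + √166) = -30*(2175 + √166) = -65250 - 30*√166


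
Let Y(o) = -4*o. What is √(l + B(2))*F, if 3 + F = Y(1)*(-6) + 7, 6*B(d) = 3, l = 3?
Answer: 14*√14 ≈ 52.383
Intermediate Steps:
B(d) = ½ (B(d) = (⅙)*3 = ½)
F = 28 (F = -3 + (-4*1*(-6) + 7) = -3 + (-4*(-6) + 7) = -3 + (24 + 7) = -3 + 31 = 28)
√(l + B(2))*F = √(3 + ½)*28 = √(7/2)*28 = (√14/2)*28 = 14*√14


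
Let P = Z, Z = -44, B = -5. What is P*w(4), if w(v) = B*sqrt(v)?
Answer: 440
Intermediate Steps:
w(v) = -5*sqrt(v)
P = -44
P*w(4) = -(-220)*sqrt(4) = -(-220)*2 = -44*(-10) = 440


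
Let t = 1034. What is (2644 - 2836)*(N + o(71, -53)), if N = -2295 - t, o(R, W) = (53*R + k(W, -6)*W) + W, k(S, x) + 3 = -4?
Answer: -144384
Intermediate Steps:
k(S, x) = -7 (k(S, x) = -3 - 4 = -7)
o(R, W) = -6*W + 53*R (o(R, W) = (53*R - 7*W) + W = (-7*W + 53*R) + W = -6*W + 53*R)
N = -3329 (N = -2295 - 1*1034 = -2295 - 1034 = -3329)
(2644 - 2836)*(N + o(71, -53)) = (2644 - 2836)*(-3329 + (-6*(-53) + 53*71)) = -192*(-3329 + (318 + 3763)) = -192*(-3329 + 4081) = -192*752 = -144384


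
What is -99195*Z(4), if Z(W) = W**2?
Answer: -1587120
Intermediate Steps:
-99195*Z(4) = -99195*4**2 = -99195*16 = -1587120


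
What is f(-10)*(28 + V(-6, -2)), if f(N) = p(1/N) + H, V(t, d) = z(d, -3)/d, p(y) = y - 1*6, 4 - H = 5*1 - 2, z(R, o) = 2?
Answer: -1377/10 ≈ -137.70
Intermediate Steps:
H = 1 (H = 4 - (5*1 - 2) = 4 - (5 - 2) = 4 - 1*3 = 4 - 3 = 1)
p(y) = -6 + y (p(y) = y - 6 = -6 + y)
V(t, d) = 2/d
f(N) = -5 + 1/N (f(N) = (-6 + 1/N) + 1 = -5 + 1/N)
f(-10)*(28 + V(-6, -2)) = (-5 + 1/(-10))*(28 + 2/(-2)) = (-5 - ⅒)*(28 + 2*(-½)) = -51*(28 - 1)/10 = -51/10*27 = -1377/10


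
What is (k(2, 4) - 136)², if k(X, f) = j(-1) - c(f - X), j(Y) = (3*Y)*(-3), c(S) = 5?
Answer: 17424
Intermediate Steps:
j(Y) = -9*Y
k(X, f) = 4 (k(X, f) = -9*(-1) - 1*5 = 9 - 5 = 4)
(k(2, 4) - 136)² = (4 - 136)² = (-132)² = 17424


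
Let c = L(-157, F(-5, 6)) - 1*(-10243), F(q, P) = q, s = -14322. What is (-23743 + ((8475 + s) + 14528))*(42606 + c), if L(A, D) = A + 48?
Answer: -794369880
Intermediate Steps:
L(A, D) = 48 + A
c = 10134 (c = (48 - 157) - 1*(-10243) = -109 + 10243 = 10134)
(-23743 + ((8475 + s) + 14528))*(42606 + c) = (-23743 + ((8475 - 14322) + 14528))*(42606 + 10134) = (-23743 + (-5847 + 14528))*52740 = (-23743 + 8681)*52740 = -15062*52740 = -794369880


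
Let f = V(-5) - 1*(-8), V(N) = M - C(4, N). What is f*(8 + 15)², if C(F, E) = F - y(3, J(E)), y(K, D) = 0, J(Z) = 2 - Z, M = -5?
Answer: -529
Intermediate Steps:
C(F, E) = F (C(F, E) = F - 1*0 = F + 0 = F)
V(N) = -9 (V(N) = -5 - 1*4 = -5 - 4 = -9)
f = -1 (f = -9 - 1*(-8) = -9 + 8 = -1)
f*(8 + 15)² = -(8 + 15)² = -1*23² = -1*529 = -529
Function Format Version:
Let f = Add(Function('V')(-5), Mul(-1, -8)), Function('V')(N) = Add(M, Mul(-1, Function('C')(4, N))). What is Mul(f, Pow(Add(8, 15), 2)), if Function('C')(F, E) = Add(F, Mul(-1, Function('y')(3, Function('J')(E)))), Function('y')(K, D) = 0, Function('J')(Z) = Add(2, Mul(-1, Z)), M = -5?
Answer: -529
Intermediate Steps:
Function('C')(F, E) = F (Function('C')(F, E) = Add(F, Mul(-1, 0)) = Add(F, 0) = F)
Function('V')(N) = -9 (Function('V')(N) = Add(-5, Mul(-1, 4)) = Add(-5, -4) = -9)
f = -1 (f = Add(-9, Mul(-1, -8)) = Add(-9, 8) = -1)
Mul(f, Pow(Add(8, 15), 2)) = Mul(-1, Pow(Add(8, 15), 2)) = Mul(-1, Pow(23, 2)) = Mul(-1, 529) = -529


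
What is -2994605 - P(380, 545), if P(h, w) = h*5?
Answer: -2996505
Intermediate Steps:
P(h, w) = 5*h
-2994605 - P(380, 545) = -2994605 - 5*380 = -2994605 - 1*1900 = -2994605 - 1900 = -2996505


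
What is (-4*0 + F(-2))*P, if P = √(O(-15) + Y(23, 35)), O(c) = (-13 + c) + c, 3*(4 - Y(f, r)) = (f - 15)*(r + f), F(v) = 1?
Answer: I*√1743/3 ≈ 13.916*I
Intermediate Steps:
Y(f, r) = 4 - (-15 + f)*(f + r)/3 (Y(f, r) = 4 - (f - 15)*(r + f)/3 = 4 - (-15 + f)*(f + r)/3)
O(c) = -13 + 2*c
P = I*√1743/3 (P = √((-13 + 2*(-15)) + (4 + 5*23 + 5*35 - ⅓*23² - ⅓*23*35)) = √((-13 - 30) + (4 + 115 + 175 - ⅓*529 - 805/3)) = √(-43 + (4 + 115 + 175 - 529/3 - 805/3)) = √(-43 - 452/3) = √(-581/3) = I*√1743/3 ≈ 13.916*I)
(-4*0 + F(-2))*P = (-4*0 + 1)*(I*√1743/3) = (0 + 1)*(I*√1743/3) = 1*(I*√1743/3) = I*√1743/3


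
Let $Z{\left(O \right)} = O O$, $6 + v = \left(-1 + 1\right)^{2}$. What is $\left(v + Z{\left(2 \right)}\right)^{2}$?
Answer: $4$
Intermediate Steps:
$v = -6$ ($v = -6 + \left(-1 + 1\right)^{2} = -6 + 0^{2} = -6 + 0 = -6$)
$Z{\left(O \right)} = O^{2}$
$\left(v + Z{\left(2 \right)}\right)^{2} = \left(-6 + 2^{2}\right)^{2} = \left(-6 + 4\right)^{2} = \left(-2\right)^{2} = 4$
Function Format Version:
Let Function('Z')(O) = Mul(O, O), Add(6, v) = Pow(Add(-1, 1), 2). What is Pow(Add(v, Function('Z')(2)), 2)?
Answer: 4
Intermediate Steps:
v = -6 (v = Add(-6, Pow(Add(-1, 1), 2)) = Add(-6, Pow(0, 2)) = Add(-6, 0) = -6)
Function('Z')(O) = Pow(O, 2)
Pow(Add(v, Function('Z')(2)), 2) = Pow(Add(-6, Pow(2, 2)), 2) = Pow(Add(-6, 4), 2) = Pow(-2, 2) = 4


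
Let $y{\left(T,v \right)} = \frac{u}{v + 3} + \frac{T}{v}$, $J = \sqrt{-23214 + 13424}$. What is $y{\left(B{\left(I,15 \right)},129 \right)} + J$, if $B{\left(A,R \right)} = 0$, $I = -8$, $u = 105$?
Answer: $\frac{35}{44} + i \sqrt{9790} \approx 0.79545 + 98.944 i$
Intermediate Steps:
$J = i \sqrt{9790}$ ($J = \sqrt{-9790} = i \sqrt{9790} \approx 98.944 i$)
$y{\left(T,v \right)} = \frac{105}{3 + v} + \frac{T}{v}$ ($y{\left(T,v \right)} = \frac{105}{v + 3} + \frac{T}{v} = \frac{105}{3 + v} + \frac{T}{v}$)
$y{\left(B{\left(I,15 \right)},129 \right)} + J = \frac{3 \cdot 0 + 105 \cdot 129 + 0 \cdot 129}{129 \left(3 + 129\right)} + i \sqrt{9790} = \frac{0 + 13545 + 0}{129 \cdot 132} + i \sqrt{9790} = \frac{1}{129} \cdot \frac{1}{132} \cdot 13545 + i \sqrt{9790} = \frac{35}{44} + i \sqrt{9790}$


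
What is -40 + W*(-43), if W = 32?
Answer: -1416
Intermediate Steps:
-40 + W*(-43) = -40 + 32*(-43) = -40 - 1376 = -1416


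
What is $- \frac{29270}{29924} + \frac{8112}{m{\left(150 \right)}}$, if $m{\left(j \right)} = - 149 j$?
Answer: $- \frac{74743999}{55733450} \approx -1.3411$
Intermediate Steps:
$- \frac{29270}{29924} + \frac{8112}{m{\left(150 \right)}} = - \frac{29270}{29924} + \frac{8112}{\left(-149\right) 150} = \left(-29270\right) \frac{1}{29924} + \frac{8112}{-22350} = - \frac{14635}{14962} + 8112 \left(- \frac{1}{22350}\right) = - \frac{14635}{14962} - \frac{1352}{3725} = - \frac{74743999}{55733450}$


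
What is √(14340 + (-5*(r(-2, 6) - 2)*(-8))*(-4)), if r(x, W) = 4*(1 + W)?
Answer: 2*√2545 ≈ 100.90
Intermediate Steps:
r(x, W) = 4 + 4*W
√(14340 + (-5*(r(-2, 6) - 2)*(-8))*(-4)) = √(14340 + (-5*((4 + 4*6) - 2)*(-8))*(-4)) = √(14340 + (-5*((4 + 24) - 2)*(-8))*(-4)) = √(14340 + (-5*(28 - 2)*(-8))*(-4)) = √(14340 + (-5*26*(-8))*(-4)) = √(14340 - 130*(-8)*(-4)) = √(14340 + 1040*(-4)) = √(14340 - 4160) = √10180 = 2*√2545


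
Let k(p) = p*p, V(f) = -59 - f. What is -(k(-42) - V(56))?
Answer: -1879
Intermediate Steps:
k(p) = p²
-(k(-42) - V(56)) = -((-42)² - (-59 - 1*56)) = -(1764 - (-59 - 56)) = -(1764 - 1*(-115)) = -(1764 + 115) = -1*1879 = -1879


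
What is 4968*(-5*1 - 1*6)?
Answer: -54648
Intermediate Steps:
4968*(-5*1 - 1*6) = 4968*(-5 - 6) = 4968*(-11) = -54648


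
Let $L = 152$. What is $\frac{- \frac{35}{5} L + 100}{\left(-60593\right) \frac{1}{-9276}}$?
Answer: $- \frac{8942064}{60593} \approx -147.58$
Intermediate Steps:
$\frac{- \frac{35}{5} L + 100}{\left(-60593\right) \frac{1}{-9276}} = \frac{- \frac{35}{5} \cdot 152 + 100}{\left(-60593\right) \frac{1}{-9276}} = \frac{\left(-35\right) \frac{1}{5} \cdot 152 + 100}{\left(-60593\right) \left(- \frac{1}{9276}\right)} = \frac{\left(-7\right) 152 + 100}{\frac{60593}{9276}} = \left(-1064 + 100\right) \frac{9276}{60593} = \left(-964\right) \frac{9276}{60593} = - \frac{8942064}{60593}$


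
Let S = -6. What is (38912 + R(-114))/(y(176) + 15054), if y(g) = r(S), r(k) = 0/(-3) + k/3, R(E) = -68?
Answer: 9711/3763 ≈ 2.5807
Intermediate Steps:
r(k) = k/3 (r(k) = 0*(-⅓) + k*(⅓) = 0 + k/3 = k/3)
y(g) = -2 (y(g) = (⅓)*(-6) = -2)
(38912 + R(-114))/(y(176) + 15054) = (38912 - 68)/(-2 + 15054) = 38844/15052 = 38844*(1/15052) = 9711/3763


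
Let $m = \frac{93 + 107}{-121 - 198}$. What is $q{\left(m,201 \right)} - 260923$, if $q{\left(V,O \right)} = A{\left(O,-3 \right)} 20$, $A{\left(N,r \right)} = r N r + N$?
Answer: $-220723$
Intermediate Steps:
$m = - \frac{200}{319}$ ($m = \frac{200}{-319} = 200 \left(- \frac{1}{319}\right) = - \frac{200}{319} \approx -0.62696$)
$A{\left(N,r \right)} = N + N r^{2}$ ($A{\left(N,r \right)} = N r r + N = N r^{2} + N = N + N r^{2}$)
$q{\left(V,O \right)} = 200 O$ ($q{\left(V,O \right)} = O \left(1 + \left(-3\right)^{2}\right) 20 = O \left(1 + 9\right) 20 = O 10 \cdot 20 = 10 O 20 = 200 O$)
$q{\left(m,201 \right)} - 260923 = 200 \cdot 201 - 260923 = 40200 - 260923 = -220723$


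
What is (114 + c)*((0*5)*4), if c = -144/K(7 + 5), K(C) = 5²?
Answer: 0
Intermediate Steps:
K(C) = 25
c = -144/25 ≈ -5.7600
(114 + c)*((0*5)*4) = (114 - 144/25)*((0*5)*4) = 2706*(0*4)/25 = (2706/25)*0 = 0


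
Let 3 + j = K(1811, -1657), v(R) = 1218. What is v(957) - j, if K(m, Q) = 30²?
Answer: 321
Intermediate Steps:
K(m, Q) = 900
j = 897 (j = -3 + 900 = 897)
v(957) - j = 1218 - 1*897 = 1218 - 897 = 321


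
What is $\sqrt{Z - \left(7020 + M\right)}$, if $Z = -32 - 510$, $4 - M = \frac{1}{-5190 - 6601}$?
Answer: $\frac{i \sqrt{1051883446237}}{11791} \approx 86.983 i$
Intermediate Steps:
$M = \frac{47165}{11791}$ ($M = 4 - \frac{1}{-5190 - 6601} = 4 - \frac{1}{-11791} = 4 - - \frac{1}{11791} = 4 + \frac{1}{11791} = \frac{47165}{11791} \approx 4.0001$)
$Z = -542$
$\sqrt{Z - \left(7020 + M\right)} = \sqrt{-542 - \frac{82819985}{11791}} = \sqrt{- \frac{89210707}{11791}} = \frac{i \sqrt{1051883446237}}{11791}$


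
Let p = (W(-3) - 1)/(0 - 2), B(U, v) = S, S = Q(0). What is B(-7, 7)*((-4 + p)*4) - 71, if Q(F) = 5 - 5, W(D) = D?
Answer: -71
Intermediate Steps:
Q(F) = 0
S = 0
B(U, v) = 0
p = 2 (p = (-3 - 1)/(0 - 2) = -4/(-2) = -4*(-½) = 2)
B(-7, 7)*((-4 + p)*4) - 71 = 0*((-4 + 2)*4) - 71 = 0*(-2*4) - 71 = 0*(-8) - 71 = 0 - 71 = -71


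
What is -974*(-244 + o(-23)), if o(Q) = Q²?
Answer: -277590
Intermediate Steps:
-974*(-244 + o(-23)) = -974*(-244 + (-23)²) = -974*(-244 + 529) = -974*285 = -277590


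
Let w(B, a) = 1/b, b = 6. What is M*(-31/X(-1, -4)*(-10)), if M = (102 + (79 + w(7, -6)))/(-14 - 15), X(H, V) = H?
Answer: 168485/87 ≈ 1936.6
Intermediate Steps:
w(B, a) = ⅙ (w(B, a) = 1/6 = ⅙)
M = -1087/174 (M = (102 + (79 + ⅙))/(-14 - 15) = (102 + 475/6)/(-29) = (1087/6)*(-1/29) = -1087/174 ≈ -6.2471)
M*(-31/X(-1, -4)*(-10)) = -1087*(-31/(-1))*(-10)/174 = -1087*(-31*(-1))*(-10)/174 = -33697*(-10)/174 = -1087/174*(-310) = 168485/87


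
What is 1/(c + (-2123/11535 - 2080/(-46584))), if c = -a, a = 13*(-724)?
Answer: 22389435/210726241177 ≈ 0.00010625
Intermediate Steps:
a = -9412
c = 9412 (c = -1*(-9412) = 9412)
1/(c + (-2123/11535 - 2080/(-46584))) = 1/(9412 + (-2123/11535 - 2080/(-46584))) = 1/(9412 + (-2123*1/11535 - 2080*(-1/46584))) = 1/(9412 + (-2123/11535 + 260/5823)) = 1/(9412 - 3121043/22389435) = 1/(210726241177/22389435) = 22389435/210726241177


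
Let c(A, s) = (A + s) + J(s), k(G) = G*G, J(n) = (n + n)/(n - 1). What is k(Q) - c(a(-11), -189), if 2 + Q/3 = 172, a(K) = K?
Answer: 24728311/95 ≈ 2.6030e+5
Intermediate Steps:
J(n) = 2*n/(-1 + n) (J(n) = (2*n)/(-1 + n) = 2*n/(-1 + n))
Q = 510 (Q = -6 + 3*172 = -6 + 516 = 510)
k(G) = G²
c(A, s) = A + s + 2*s/(-1 + s) (c(A, s) = (A + s) + 2*s/(-1 + s) = A + s + 2*s/(-1 + s))
k(Q) - c(a(-11), -189) = 510² - (2*(-189) + (-1 - 189)*(-11 - 189))/(-1 - 189) = 260100 - (-378 - 190*(-200))/(-190) = 260100 - (-1)*(-378 + 38000)/190 = 260100 - (-1)*37622/190 = 260100 - 1*(-18811/95) = 260100 + 18811/95 = 24728311/95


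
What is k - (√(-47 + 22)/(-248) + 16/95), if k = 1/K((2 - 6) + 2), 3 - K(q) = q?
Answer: 3/95 + 5*I/248 ≈ 0.031579 + 0.020161*I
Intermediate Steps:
K(q) = 3 - q
k = ⅕ (k = 1/(3 - ((2 - 6) + 2)) = 1/(3 - (-4 + 2)) = 1/(3 - 1*(-2)) = 1/(3 + 2) = 1/5 = ⅕ ≈ 0.20000)
k - (√(-47 + 22)/(-248) + 16/95) = ⅕ - (√(-47 + 22)/(-248) + 16/95) = ⅕ - (√(-25)*(-1/248) + 16*(1/95)) = ⅕ - ((5*I)*(-1/248) + 16/95) = ⅕ - (-5*I/248 + 16/95) = ⅕ - (16/95 - 5*I/248) = ⅕ + (-16/95 + 5*I/248) = 3/95 + 5*I/248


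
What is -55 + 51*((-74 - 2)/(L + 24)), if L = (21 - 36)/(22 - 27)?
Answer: -1787/9 ≈ -198.56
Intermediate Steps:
L = 3 (L = -15/(-5) = -15*(-⅕) = 3)
-55 + 51*((-74 - 2)/(L + 24)) = -55 + 51*((-74 - 2)/(3 + 24)) = -55 + 51*(-76/27) = -55 - 1292/9 = -1787/9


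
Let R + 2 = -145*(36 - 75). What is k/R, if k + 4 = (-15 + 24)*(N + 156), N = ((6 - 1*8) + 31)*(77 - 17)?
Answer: 17060/5653 ≈ 3.0179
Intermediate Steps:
N = 1740 (N = ((6 - 8) + 31)*60 = (-2 + 31)*60 = 29*60 = 1740)
k = 17060 (k = -4 + (-15 + 24)*(1740 + 156) = -4 + 9*1896 = -4 + 17064 = 17060)
R = 5653 (R = -2 - 145*(36 - 75) = -2 - 145*(-39) = -2 + 5655 = 5653)
k/R = 17060/5653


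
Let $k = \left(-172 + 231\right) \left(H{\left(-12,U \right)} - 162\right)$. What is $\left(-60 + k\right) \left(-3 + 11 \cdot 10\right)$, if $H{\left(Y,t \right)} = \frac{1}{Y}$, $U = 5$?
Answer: $- \frac{12355825}{12} \approx -1.0297 \cdot 10^{6}$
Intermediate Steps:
$k = - \frac{114755}{12}$ ($k = \left(-172 + 231\right) \left(\frac{1}{-12} - 162\right) = 59 \left(- \frac{1}{12} - 162\right) = 59 \left(- \frac{1945}{12}\right) = - \frac{114755}{12} \approx -9562.9$)
$\left(-60 + k\right) \left(-3 + 11 \cdot 10\right) = \left(-60 - \frac{114755}{12}\right) \left(-3 + 11 \cdot 10\right) = - \frac{115475 \left(-3 + 110\right)}{12} = \left(- \frac{115475}{12}\right) 107 = - \frac{12355825}{12}$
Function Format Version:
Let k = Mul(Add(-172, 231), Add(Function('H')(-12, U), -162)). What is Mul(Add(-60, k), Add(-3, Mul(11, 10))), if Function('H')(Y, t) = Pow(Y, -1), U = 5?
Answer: Rational(-12355825, 12) ≈ -1.0297e+6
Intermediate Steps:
k = Rational(-114755, 12) (k = Mul(Add(-172, 231), Add(Pow(-12, -1), -162)) = Mul(59, Add(Rational(-1, 12), -162)) = Mul(59, Rational(-1945, 12)) = Rational(-114755, 12) ≈ -9562.9)
Mul(Add(-60, k), Add(-3, Mul(11, 10))) = Mul(Add(-60, Rational(-114755, 12)), Add(-3, Mul(11, 10))) = Mul(Rational(-115475, 12), Add(-3, 110)) = Mul(Rational(-115475, 12), 107) = Rational(-12355825, 12)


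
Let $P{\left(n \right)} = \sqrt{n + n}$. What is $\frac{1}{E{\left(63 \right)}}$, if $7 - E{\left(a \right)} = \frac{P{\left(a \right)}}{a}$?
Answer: $\frac{441}{3085} + \frac{3 \sqrt{14}}{3085} \approx 0.14659$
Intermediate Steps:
$P{\left(n \right)} = \sqrt{2} \sqrt{n}$ ($P{\left(n \right)} = \sqrt{2 n} = \sqrt{2} \sqrt{n}$)
$E{\left(a \right)} = 7 - \frac{\sqrt{2}}{\sqrt{a}}$ ($E{\left(a \right)} = 7 - \frac{\sqrt{2} \sqrt{a}}{a} = 7 - \frac{\sqrt{2}}{\sqrt{a}}$)
$\frac{1}{E{\left(63 \right)}} = \frac{1}{7 - \frac{\sqrt{2}}{3 \sqrt{7}}} = \frac{1}{7 - \sqrt{2} \frac{\sqrt{7}}{21}} = \frac{1}{7 - \frac{\sqrt{14}}{21}}$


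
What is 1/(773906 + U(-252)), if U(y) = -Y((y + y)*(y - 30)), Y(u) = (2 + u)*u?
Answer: -1/20199878734 ≈ -4.9505e-11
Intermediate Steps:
Y(u) = u*(2 + u)
U(y) = -2*y*(-30 + y)*(2 + 2*y*(-30 + y)) (U(y) = -(y + y)*(y - 30)*(2 + (y + y)*(y - 30)) = -(2*y)*(-30 + y)*(2 + (2*y)*(-30 + y)) = -2*y*(-30 + y)*(2 + 2*y*(-30 + y)))
1/(773906 + U(-252)) = 1/(773906 - 4*(-252)*(1 - 252*(-30 - 252))*(-30 - 252)) = 1/(773906 - 4*(-252)*(1 - 252*(-282))*(-282)) = 1/(773906 - 4*(-252)*(1 + 71064)*(-282)) = 1/(773906 - 4*(-252)*71065*(-282)) = 1/(773906 - 20200652640) = 1/(-20199878734) = -1/20199878734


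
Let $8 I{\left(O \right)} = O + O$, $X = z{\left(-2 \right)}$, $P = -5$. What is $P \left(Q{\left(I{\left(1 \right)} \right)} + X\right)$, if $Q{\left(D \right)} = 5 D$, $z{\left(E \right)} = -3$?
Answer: $\frac{35}{4} \approx 8.75$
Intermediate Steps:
$X = -3$
$I{\left(O \right)} = \frac{O}{4}$ ($I{\left(O \right)} = \frac{O + O}{8} = \frac{2 O}{8} = \frac{O}{4}$)
$P \left(Q{\left(I{\left(1 \right)} \right)} + X\right) = - 5 \left(5 \cdot \frac{1}{4} \cdot 1 - 3\right) = - 5 \left(5 \cdot \frac{1}{4} - 3\right) = - 5 \left(\frac{5}{4} - 3\right) = \left(-5\right) \left(- \frac{7}{4}\right) = \frac{35}{4}$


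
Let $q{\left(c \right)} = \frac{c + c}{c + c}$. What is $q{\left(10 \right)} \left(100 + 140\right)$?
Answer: $240$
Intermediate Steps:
$q{\left(c \right)} = 1$ ($q{\left(c \right)} = \frac{2 c}{2 c} = 2 c \frac{1}{2 c} = 1$)
$q{\left(10 \right)} \left(100 + 140\right) = 1 \left(100 + 140\right) = 1 \cdot 240 = 240$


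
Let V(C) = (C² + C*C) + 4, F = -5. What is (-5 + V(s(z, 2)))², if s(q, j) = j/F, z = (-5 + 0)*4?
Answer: 289/625 ≈ 0.46240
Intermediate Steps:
z = -20 (z = -5*4 = -20)
s(q, j) = -j/5 (s(q, j) = j/(-5) = j*(-⅕) = -j/5)
V(C) = 4 + 2*C² (V(C) = (C² + C²) + 4 = 2*C² + 4 = 4 + 2*C²)
(-5 + V(s(z, 2)))² = (-5 + (4 + 2*(-⅕*2)²))² = (-5 + (4 + 2*(-⅖)²))² = (-5 + (4 + 2*(4/25)))² = (-5 + (4 + 8/25))² = (-5 + 108/25)² = (-17/25)² = 289/625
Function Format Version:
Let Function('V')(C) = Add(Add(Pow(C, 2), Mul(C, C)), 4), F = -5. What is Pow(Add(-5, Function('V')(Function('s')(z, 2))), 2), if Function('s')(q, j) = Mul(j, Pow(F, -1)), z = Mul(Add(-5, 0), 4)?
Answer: Rational(289, 625) ≈ 0.46240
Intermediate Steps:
z = -20 (z = Mul(-5, 4) = -20)
Function('s')(q, j) = Mul(Rational(-1, 5), j) (Function('s')(q, j) = Mul(j, Pow(-5, -1)) = Mul(j, Rational(-1, 5)) = Mul(Rational(-1, 5), j))
Function('V')(C) = Add(4, Mul(2, Pow(C, 2))) (Function('V')(C) = Add(Add(Pow(C, 2), Pow(C, 2)), 4) = Add(Mul(2, Pow(C, 2)), 4) = Add(4, Mul(2, Pow(C, 2))))
Pow(Add(-5, Function('V')(Function('s')(z, 2))), 2) = Pow(Add(-5, Add(4, Mul(2, Pow(Mul(Rational(-1, 5), 2), 2)))), 2) = Pow(Add(-5, Add(4, Mul(2, Pow(Rational(-2, 5), 2)))), 2) = Pow(Add(-5, Add(4, Mul(2, Rational(4, 25)))), 2) = Pow(Add(-5, Add(4, Rational(8, 25))), 2) = Pow(Add(-5, Rational(108, 25)), 2) = Pow(Rational(-17, 25), 2) = Rational(289, 625)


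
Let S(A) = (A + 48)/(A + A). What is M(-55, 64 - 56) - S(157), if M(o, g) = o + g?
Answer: -14963/314 ≈ -47.653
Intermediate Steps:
S(A) = (48 + A)/(2*A) (S(A) = (48 + A)/((2*A)) = (48 + A)*(1/(2*A)) = (48 + A)/(2*A))
M(o, g) = g + o
M(-55, 64 - 56) - S(157) = ((64 - 56) - 55) - (48 + 157)/(2*157) = (8 - 55) - 205/(2*157) = -47 - 1*205/314 = -47 - 205/314 = -14963/314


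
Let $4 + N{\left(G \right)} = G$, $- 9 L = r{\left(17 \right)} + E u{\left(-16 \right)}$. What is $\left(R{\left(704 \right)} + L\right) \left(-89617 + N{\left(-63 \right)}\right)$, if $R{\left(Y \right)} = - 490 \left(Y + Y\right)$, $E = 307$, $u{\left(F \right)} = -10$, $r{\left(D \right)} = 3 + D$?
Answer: $\frac{556599531320}{9} \approx 6.1844 \cdot 10^{10}$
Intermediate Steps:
$R{\left(Y \right)} = - 980 Y$ ($R{\left(Y \right)} = - 490 \cdot 2 Y = - 980 Y$)
$L = \frac{3050}{9}$ ($L = - \frac{\left(3 + 17\right) + 307 \left(-10\right)}{9} = - \frac{20 - 3070}{9} = \left(- \frac{1}{9}\right) \left(-3050\right) = \frac{3050}{9} \approx 338.89$)
$N{\left(G \right)} = -4 + G$
$\left(R{\left(704 \right)} + L\right) \left(-89617 + N{\left(-63 \right)}\right) = \left(\left(-980\right) 704 + \frac{3050}{9}\right) \left(-89617 - 67\right) = \left(-689920 + \frac{3050}{9}\right) \left(-89617 - 67\right) = \left(- \frac{6206230}{9}\right) \left(-89684\right) = \frac{556599531320}{9}$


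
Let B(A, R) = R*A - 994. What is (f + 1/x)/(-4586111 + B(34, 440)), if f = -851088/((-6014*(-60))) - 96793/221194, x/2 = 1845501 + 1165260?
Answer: 13998930435099784/22889855756419662473775 ≈ 6.1158e-7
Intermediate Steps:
B(A, R) = -994 + A*R (B(A, R) = A*R - 994 = -994 + A*R)
x = 6021522 (x = 2*(1845501 + 1165260) = 2*3010761 = 6021522)
f = -9299264383/3325651790 (f = -851088/360840 - 96793*1/221194 = -851088*1/360840 - 96793/221194 = -35462/15035 - 96793/221194 = -9299264383/3325651790 ≈ -2.7962)
(f + 1/x)/(-4586111 + B(34, 440)) = (-9299264383/3325651790 + 1/6021522)/(-4586111 + (-994 + 34*440)) = (-9299264383/3325651790 + 1/6021522)/(-4586111 + (-994 + 14960)) = -13998930435099784/(5006371354456095*(-4586111 + 13966)) = -13998930435099784/5006371354456095/(-4572145) = -13998930435099784/5006371354456095*(-1/4572145) = 13998930435099784/22889855756419662473775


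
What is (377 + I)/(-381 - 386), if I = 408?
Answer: -785/767 ≈ -1.0235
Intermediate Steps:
(377 + I)/(-381 - 386) = (377 + 408)/(-381 - 386) = 785/(-767) = 785*(-1/767) = -785/767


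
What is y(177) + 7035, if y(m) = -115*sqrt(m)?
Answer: 7035 - 115*sqrt(177) ≈ 5505.0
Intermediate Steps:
y(177) + 7035 = -115*sqrt(177) + 7035 = 7035 - 115*sqrt(177)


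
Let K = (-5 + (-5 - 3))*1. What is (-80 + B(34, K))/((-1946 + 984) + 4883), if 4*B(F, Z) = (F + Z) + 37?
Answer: -131/7842 ≈ -0.016705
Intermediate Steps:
K = -13 (K = (-5 - 8)*1 = -13*1 = -13)
B(F, Z) = 37/4 + F/4 + Z/4 (B(F, Z) = ((F + Z) + 37)/4 = (37 + F + Z)/4 = 37/4 + F/4 + Z/4)
(-80 + B(34, K))/((-1946 + 984) + 4883) = (-80 + (37/4 + (¼)*34 + (¼)*(-13)))/((-1946 + 984) + 4883) = (-80 + (37/4 + 17/2 - 13/4))/(-962 + 4883) = (-80 + 29/2)/3921 = -131/2*1/3921 = -131/7842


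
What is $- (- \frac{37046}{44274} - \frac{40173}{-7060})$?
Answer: $- \frac{758537321}{156287220} \approx -4.8535$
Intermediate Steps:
$- (- \frac{37046}{44274} - \frac{40173}{-7060}) = - (\left(-37046\right) \frac{1}{44274} - - \frac{40173}{7060}) = - (- \frac{18523}{22137} + \frac{40173}{7060}) = \left(-1\right) \frac{758537321}{156287220} = - \frac{758537321}{156287220}$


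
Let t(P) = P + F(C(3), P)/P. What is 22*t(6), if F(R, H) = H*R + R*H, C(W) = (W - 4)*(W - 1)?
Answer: 44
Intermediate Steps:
C(W) = (-1 + W)*(-4 + W) (C(W) = (-4 + W)*(-1 + W) = (-1 + W)*(-4 + W))
F(R, H) = 2*H*R (F(R, H) = H*R + H*R = 2*H*R)
t(P) = -4 + P (t(P) = P + (2*P*(4 + 3**2 - 5*3))/P = P + (2*P*(4 + 9 - 15))/P = P + (2*P*(-2))/P = P + (-4*P)/P = P - 4 = -4 + P)
22*t(6) = 22*(-4 + 6) = 22*2 = 44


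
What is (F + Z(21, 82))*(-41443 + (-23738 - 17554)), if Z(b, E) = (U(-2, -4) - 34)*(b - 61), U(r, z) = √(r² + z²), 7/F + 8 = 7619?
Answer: -856387254745/7611 + 6618800*√5 ≈ -9.7720e+7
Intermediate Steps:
F = 7/7611 (F = 7/(-8 + 7619) = 7/7611 ≈ 0.00091972)
Z(b, E) = (-61 + b)*(-34 + 2*√5) (Z(b, E) = (√((-2)² + (-4)²) - 34)*(b - 61) = (√(4 + 16) - 34)*(-61 + b) = (√20 - 34)*(-61 + b) = (2*√5 - 34)*(-61 + b) = (-34 + 2*√5)*(-61 + b) = (-61 + b)*(-34 + 2*√5))
(F + Z(21, 82))*(-41443 + (-23738 - 17554)) = (7/7611 + (2074 - 122*√5 - 34*21 + 2*21*√5))*(-41443 + (-23738 - 17554)) = (7/7611 + (2074 - 122*√5 - 714 + 42*√5))*(-41443 - 41292) = (7/7611 + (1360 - 80*√5))*(-82735) = (10350967/7611 - 80*√5)*(-82735) = -856387254745/7611 + 6618800*√5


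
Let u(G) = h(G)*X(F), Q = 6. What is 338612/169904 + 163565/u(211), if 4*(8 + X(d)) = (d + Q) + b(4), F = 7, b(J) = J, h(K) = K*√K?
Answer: 84653/42476 - 130852*√211/133563 ≈ -12.238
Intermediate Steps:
h(K) = K^(3/2)
X(d) = -11/2 + d/4 (X(d) = -8 + ((d + 6) + 4)/4 = -8 + ((6 + d) + 4)/4 = -8 + (10 + d)/4 = -8 + (5/2 + d/4) = -11/2 + d/4)
u(G) = -15*G^(3/2)/4 (u(G) = G^(3/2)*(-11/2 + (¼)*7) = G^(3/2)*(-11/2 + 7/4) = G^(3/2)*(-15/4) = -15*G^(3/2)/4)
338612/169904 + 163565/u(211) = 338612/169904 + 163565/((-3165*√211/4)) = 338612*(1/169904) + 163565/((-3165*√211/4)) = 84653/42476 + 163565/((-3165*√211/4)) = 84653/42476 + 163565*(-4*√211/667815) = 84653/42476 - 130852*√211/133563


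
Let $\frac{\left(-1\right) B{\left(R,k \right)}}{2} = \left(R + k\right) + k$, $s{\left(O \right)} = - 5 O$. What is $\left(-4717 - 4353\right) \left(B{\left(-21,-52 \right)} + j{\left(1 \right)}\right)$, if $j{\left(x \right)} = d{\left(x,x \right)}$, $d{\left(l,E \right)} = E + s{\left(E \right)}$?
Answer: $-2231220$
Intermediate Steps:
$B{\left(R,k \right)} = - 4 k - 2 R$ ($B{\left(R,k \right)} = - 2 \left(\left(R + k\right) + k\right) = - 2 \left(R + 2 k\right) = - 4 k - 2 R$)
$d{\left(l,E \right)} = - 4 E$ ($d{\left(l,E \right)} = E - 5 E = - 4 E$)
$j{\left(x \right)} = - 4 x$
$\left(-4717 - 4353\right) \left(B{\left(-21,-52 \right)} + j{\left(1 \right)}\right) = \left(-4717 - 4353\right) \left(\left(\left(-4\right) \left(-52\right) - -42\right) - 4\right) = - 9070 \left(\left(208 + 42\right) - 4\right) = - 9070 \left(250 - 4\right) = \left(-9070\right) 246 = -2231220$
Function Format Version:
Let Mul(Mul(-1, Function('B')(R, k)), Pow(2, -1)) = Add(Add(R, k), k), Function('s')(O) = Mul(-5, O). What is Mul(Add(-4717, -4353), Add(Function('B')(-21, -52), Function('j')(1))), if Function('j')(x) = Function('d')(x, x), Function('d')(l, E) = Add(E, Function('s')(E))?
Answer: -2231220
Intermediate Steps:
Function('B')(R, k) = Add(Mul(-4, k), Mul(-2, R)) (Function('B')(R, k) = Mul(-2, Add(Add(R, k), k)) = Mul(-2, Add(R, Mul(2, k))) = Add(Mul(-4, k), Mul(-2, R)))
Function('d')(l, E) = Mul(-4, E) (Function('d')(l, E) = Add(E, Mul(-5, E)) = Mul(-4, E))
Function('j')(x) = Mul(-4, x)
Mul(Add(-4717, -4353), Add(Function('B')(-21, -52), Function('j')(1))) = Mul(Add(-4717, -4353), Add(Add(Mul(-4, -52), Mul(-2, -21)), Mul(-4, 1))) = Mul(-9070, Add(Add(208, 42), -4)) = Mul(-9070, Add(250, -4)) = Mul(-9070, 246) = -2231220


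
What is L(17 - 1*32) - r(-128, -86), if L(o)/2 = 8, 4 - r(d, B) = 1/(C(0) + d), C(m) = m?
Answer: 1535/128 ≈ 11.992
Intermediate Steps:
r(d, B) = 4 - 1/d (r(d, B) = 4 - 1/(0 + d) = 4 - 1/d)
L(o) = 16 (L(o) = 2*8 = 16)
L(17 - 1*32) - r(-128, -86) = 16 - (4 - 1/(-128)) = 16 - (4 - 1*(-1/128)) = 16 - (4 + 1/128) = 16 - 1*513/128 = 16 - 513/128 = 1535/128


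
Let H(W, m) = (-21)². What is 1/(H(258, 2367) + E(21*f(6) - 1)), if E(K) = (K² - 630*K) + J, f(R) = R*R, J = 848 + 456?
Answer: 1/96120 ≈ 1.0404e-5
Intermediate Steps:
J = 1304
f(R) = R²
H(W, m) = 441
E(K) = 1304 + K² - 630*K (E(K) = (K² - 630*K) + 1304 = 1304 + K² - 630*K)
1/(H(258, 2367) + E(21*f(6) - 1)) = 1/(441 + (1304 + (21*6² - 1)² - 630*(21*6² - 1))) = 1/(441 + (1304 + (21*36 - 1)² - 630*(21*36 - 1))) = 1/(441 + (1304 + (756 - 1)² - 630*(756 - 1))) = 1/(441 + (1304 + 755² - 630*755)) = 1/(441 + (1304 + 570025 - 475650)) = 1/(441 + 95679) = 1/96120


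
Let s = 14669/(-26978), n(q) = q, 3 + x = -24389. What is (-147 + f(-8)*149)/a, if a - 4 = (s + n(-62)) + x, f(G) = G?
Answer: 36123542/659626769 ≈ 0.054764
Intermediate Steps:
x = -24392 (x = -3 - 24389 = -24392)
s = -14669/26978 (s = 14669*(-1/26978) = -14669/26978 ≈ -0.54374)
a = -659626769/26978 (a = 4 + ((-14669/26978 - 62) - 24392) = 4 + (-1687305/26978 - 24392) = 4 - 659734681/26978 = -659626769/26978 ≈ -24451.)
(-147 + f(-8)*149)/a = (-147 - 8*149)/(-659626769/26978) = (-147 - 1192)*(-26978/659626769) = -1339*(-26978/659626769) = 36123542/659626769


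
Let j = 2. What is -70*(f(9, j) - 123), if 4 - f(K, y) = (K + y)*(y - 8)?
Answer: 3710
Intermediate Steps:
f(K, y) = 4 - (-8 + y)*(K + y) (f(K, y) = 4 - (K + y)*(y - 8) = 4 - (K + y)*(-8 + y) = 4 - (-8 + y)*(K + y))
-70*(f(9, j) - 123) = -70*((4 - 1*2² + 8*9 + 8*2 - 1*9*2) - 123) = -70*((4 - 1*4 + 72 + 16 - 18) - 123) = -70*((4 - 4 + 72 + 16 - 18) - 123) = -70*(70 - 123) = -70*(-53) = 3710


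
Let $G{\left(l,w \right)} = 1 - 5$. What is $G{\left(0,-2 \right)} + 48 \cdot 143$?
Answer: $6860$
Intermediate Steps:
$G{\left(l,w \right)} = -4$
$G{\left(0,-2 \right)} + 48 \cdot 143 = -4 + 48 \cdot 143 = -4 + 6864 = 6860$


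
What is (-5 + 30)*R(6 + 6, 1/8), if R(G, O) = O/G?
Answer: 25/96 ≈ 0.26042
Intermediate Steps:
(-5 + 30)*R(6 + 6, 1/8) = (-5 + 30)*((1/8)/(6 + 6)) = 25*((1*(⅛))/12) = 25*((⅛)*(1/12)) = 25*(1/96) = 25/96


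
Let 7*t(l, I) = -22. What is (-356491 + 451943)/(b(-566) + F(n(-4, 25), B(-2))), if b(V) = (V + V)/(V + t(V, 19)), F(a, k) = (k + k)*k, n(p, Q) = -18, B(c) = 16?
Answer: 95070192/511933 ≈ 185.71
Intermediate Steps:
t(l, I) = -22/7 (t(l, I) = (⅐)*(-22) = -22/7)
F(a, k) = 2*k² (F(a, k) = (2*k)*k = 2*k²)
b(V) = 2*V/(-22/7 + V) (b(V) = (V + V)/(V - 22/7) = (2*V)/(-22/7 + V) = 2*V/(-22/7 + V))
(-356491 + 451943)/(b(-566) + F(n(-4, 25), B(-2))) = (-356491 + 451943)/(14*(-566)/(-22 + 7*(-566)) + 2*16²) = 95452/(14*(-566)/(-22 - 3962) + 2*256) = 95452/(14*(-566)/(-3984) + 512) = 95452/(14*(-566)*(-1/3984) + 512) = 95452/(1981/996 + 512) = 95452/(511933/996) = 95452*(996/511933) = 95070192/511933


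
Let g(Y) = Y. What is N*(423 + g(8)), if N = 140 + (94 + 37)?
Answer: 116801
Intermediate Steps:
N = 271 (N = 140 + 131 = 271)
N*(423 + g(8)) = 271*(423 + 8) = 271*431 = 116801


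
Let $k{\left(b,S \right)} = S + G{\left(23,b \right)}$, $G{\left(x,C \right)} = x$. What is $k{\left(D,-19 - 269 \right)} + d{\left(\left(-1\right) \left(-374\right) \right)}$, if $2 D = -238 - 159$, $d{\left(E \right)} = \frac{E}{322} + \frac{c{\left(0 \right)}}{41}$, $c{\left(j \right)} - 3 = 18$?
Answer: $- \frac{1738217}{6601} \approx -263.33$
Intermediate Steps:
$c{\left(j \right)} = 21$ ($c{\left(j \right)} = 3 + 18 = 21$)
$d{\left(E \right)} = \frac{21}{41} + \frac{E}{322}$ ($d{\left(E \right)} = \frac{E}{322} + \frac{21}{41} = \frac{21}{41} + \frac{E}{322}$)
$D = - \frac{397}{2}$ ($D = \frac{-238 - 159}{2} = \frac{1}{2} \left(-397\right) = - \frac{397}{2} \approx -198.5$)
$k{\left(b,S \right)} = 23 + S$ ($k{\left(b,S \right)} = S + 23 = 23 + S$)
$k{\left(D,-19 - 269 \right)} + d{\left(\left(-1\right) \left(-374\right) \right)} = \left(23 - 288\right) + \left(\frac{21}{41} + \frac{\left(-1\right) \left(-374\right)}{322}\right) = \left(23 - 288\right) + \left(\frac{21}{41} + \frac{1}{322} \cdot 374\right) = \left(23 - 288\right) + \left(\frac{21}{41} + \frac{187}{161}\right) = -265 + \frac{11048}{6601} = - \frac{1738217}{6601}$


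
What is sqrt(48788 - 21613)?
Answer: 5*sqrt(1087) ≈ 164.85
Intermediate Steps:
sqrt(48788 - 21613) = sqrt(27175) = 5*sqrt(1087)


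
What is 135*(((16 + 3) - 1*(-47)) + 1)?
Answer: 9045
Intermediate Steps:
135*(((16 + 3) - 1*(-47)) + 1) = 135*((19 + 47) + 1) = 135*(66 + 1) = 135*67 = 9045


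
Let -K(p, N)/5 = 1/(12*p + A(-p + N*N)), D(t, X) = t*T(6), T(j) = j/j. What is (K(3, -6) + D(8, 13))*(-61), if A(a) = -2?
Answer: -16287/34 ≈ -479.03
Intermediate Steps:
T(j) = 1
D(t, X) = t (D(t, X) = t*1 = t)
K(p, N) = -5/(-2 + 12*p) (K(p, N) = -5/(12*p - 2) = -5/(-2 + 12*p))
(K(3, -6) + D(8, 13))*(-61) = (-5/(-2 + 12*3) + 8)*(-61) = (-5/(-2 + 36) + 8)*(-61) = (-5/34 + 8)*(-61) = (267/34)*(-61) = -16287/34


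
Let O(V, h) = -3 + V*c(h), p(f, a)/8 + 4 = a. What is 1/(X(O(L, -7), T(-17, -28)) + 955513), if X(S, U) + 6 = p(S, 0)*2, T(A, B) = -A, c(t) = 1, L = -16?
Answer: 1/955443 ≈ 1.0466e-6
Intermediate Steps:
p(f, a) = -32 + 8*a
O(V, h) = -3 + V (O(V, h) = -3 + V*1 = -3 + V)
X(S, U) = -70 (X(S, U) = -6 + (-32 + 8*0)*2 = -6 + (-32 + 0)*2 = -6 - 32*2 = -6 - 64 = -70)
1/(X(O(L, -7), T(-17, -28)) + 955513) = 1/(-70 + 955513) = 1/955443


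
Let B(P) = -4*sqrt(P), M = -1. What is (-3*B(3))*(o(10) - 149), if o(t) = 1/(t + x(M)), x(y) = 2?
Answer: -1787*sqrt(3) ≈ -3095.2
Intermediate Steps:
o(t) = 1/(2 + t) (o(t) = 1/(t + 2) = 1/(2 + t))
(-3*B(3))*(o(10) - 149) = (-(-12)*sqrt(3))*(1/(2 + 10) - 149) = (12*sqrt(3))*(1/12 - 149) = (12*sqrt(3))*(-1787/12) = -1787*sqrt(3)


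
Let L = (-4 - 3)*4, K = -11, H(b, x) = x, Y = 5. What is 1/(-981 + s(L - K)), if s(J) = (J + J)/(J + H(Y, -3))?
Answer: -10/9793 ≈ -0.0010211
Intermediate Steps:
L = -28 (L = -7*4 = -28)
s(J) = 2*J/(-3 + J) (s(J) = (J + J)/(J - 3) = (2*J)/(-3 + J) = 2*J/(-3 + J))
1/(-981 + s(L - K)) = 1/(-981 + 2*(-28 - 1*(-11))/(-3 + (-28 - 1*(-11)))) = 1/(-981 + 2*(-28 + 11)/(-3 + (-28 + 11))) = 1/(-981 + 2*(-17)/(-3 - 17)) = 1/(-981 + 2*(-17)/(-20)) = 1/(-981 + 2*(-17)*(-1/20)) = 1/(-981 + 17/10) = 1/(-9793/10) = -10/9793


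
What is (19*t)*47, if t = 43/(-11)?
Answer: -38399/11 ≈ -3490.8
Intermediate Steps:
t = -43/11 (t = 43*(-1/11) = -43/11 ≈ -3.9091)
(19*t)*47 = (19*(-43/11))*47 = -817/11*47 = -38399/11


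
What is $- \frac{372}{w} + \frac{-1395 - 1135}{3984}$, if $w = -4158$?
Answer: $- \frac{251047}{460152} \approx -0.54557$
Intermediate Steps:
$- \frac{372}{w} + \frac{-1395 - 1135}{3984} = - \frac{372}{-4158} + \frac{-1395 - 1135}{3984} = \left(-372\right) \left(- \frac{1}{4158}\right) - \frac{1265}{1992} = \frac{62}{693} - \frac{1265}{1992} = - \frac{251047}{460152}$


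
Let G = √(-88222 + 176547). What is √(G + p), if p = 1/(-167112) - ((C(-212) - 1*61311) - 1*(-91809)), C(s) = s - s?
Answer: √(-23658332608834 + 3878669520*√3533)/27852 ≈ 173.78*I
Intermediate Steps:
C(s) = 0
G = 5*√3533 (G = √88325 = 5*√3533 ≈ 297.20)
p = -5096581777/167112 (p = 1/(-167112) - ((0 - 1*61311) - 1*(-91809)) = -1/167112 - ((0 - 61311) + 91809) = -1/167112 - (-61311 + 91809) = -1/167112 - 1*30498 = -1/167112 - 30498 = -5096581777/167112 ≈ -30498.)
√(G + p) = √(5*√3533 - 5096581777/167112) = √(-5096581777/167112 + 5*√3533)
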